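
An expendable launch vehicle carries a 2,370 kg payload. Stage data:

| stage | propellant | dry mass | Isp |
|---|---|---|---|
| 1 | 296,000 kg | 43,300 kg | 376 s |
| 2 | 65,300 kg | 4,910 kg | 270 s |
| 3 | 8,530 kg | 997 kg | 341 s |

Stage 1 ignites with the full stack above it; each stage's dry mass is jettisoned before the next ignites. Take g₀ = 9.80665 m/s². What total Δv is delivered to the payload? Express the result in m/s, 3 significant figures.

Ignition mass of stage 1 = 296,000+43,300 + 65,300+4,910 + 8,530+997 + 2,370 = 421,407 kg.
Stage 1: m₀ = 421,407 kg, m_f = 421,407 − 296,000 = 125,407 kg; Δv = 376×9.80665×ln(3.36) = 3687.3×1.2120 ≈ 4469 m/s.
Stage 2: m₀ = 82,107 kg, m_f = 82,107 − 65,300 = 16,807 kg; Δv = 270×9.80665×ln(4.885) = 2647.8×1.5862 ≈ 4200 m/s.
Stage 3: m₀ = 11,897 kg, m_f = 11,897 − 8,530 = 3,367 kg; Δv = 341×9.80665×ln(3.533) = 3344.1×1.2623 ≈ 4221 m/s.
Total Δv = 4469 + 4200 + 4221 = 12890 m/s.

Δv ≈ 12900 m/s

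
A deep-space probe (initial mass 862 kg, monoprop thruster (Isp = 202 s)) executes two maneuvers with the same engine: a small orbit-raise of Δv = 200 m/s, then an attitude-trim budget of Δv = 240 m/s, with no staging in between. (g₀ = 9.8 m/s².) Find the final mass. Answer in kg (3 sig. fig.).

final mass ≈ 690 kg

v_e = Isp · g₀ = 202 × 9.8 = 1979.6 m/s.
After the first burn: m = 862 × exp(−200/1979.6) = 862 × 0.90391 = 779.17 kg.
After the second burn: m = 779.17 × exp(−240/1979.6) = 779.17 × 0.88582 = 690.204 kg.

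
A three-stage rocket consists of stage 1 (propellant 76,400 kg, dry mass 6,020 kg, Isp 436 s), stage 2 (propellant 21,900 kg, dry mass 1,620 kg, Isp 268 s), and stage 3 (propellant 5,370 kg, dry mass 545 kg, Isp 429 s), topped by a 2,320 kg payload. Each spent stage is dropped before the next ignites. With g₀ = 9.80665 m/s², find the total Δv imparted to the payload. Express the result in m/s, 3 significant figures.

Ignition mass of stage 1 = 76,400+6,020 + 21,900+1,620 + 5,370+545 + 2,320 = 114,175 kg.
Stage 1: m₀ = 114,175 kg, m_f = 114,175 − 76,400 = 37,775 kg; Δv = 436×9.80665×ln(3.023) = 4275.7×1.1061 ≈ 4729 m/s.
Stage 2: m₀ = 31,755 kg, m_f = 31,755 − 21,900 = 9,855 kg; Δv = 268×9.80665×ln(3.222) = 2628.2×1.1701 ≈ 3075 m/s.
Stage 3: m₀ = 8,235 kg, m_f = 8,235 − 5,370 = 2,865 kg; Δv = 429×9.80665×ln(2.874) = 4207.1×1.0558 ≈ 4442 m/s.
Total Δv = 4729 + 3075 + 4442 = 12246 m/s.

Δv ≈ 12200 m/s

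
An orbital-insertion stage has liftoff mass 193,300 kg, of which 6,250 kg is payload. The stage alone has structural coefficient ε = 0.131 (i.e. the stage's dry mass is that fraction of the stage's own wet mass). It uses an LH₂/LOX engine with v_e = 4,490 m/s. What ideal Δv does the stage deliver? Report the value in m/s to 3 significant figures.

Δv ≈ 8250 m/s

Stage wet mass = m₀ − payload = 193,300 − 6,250 = 187,050 kg.
Stage dry mass = ε × stage wet mass = 0.131 × 187,050 = 24,503.6 kg.
Burnout mass m_f = stage dry + payload = 24,503.6 + 6,250 = 30,753.6 kg.
By the Tsiolkovsky rocket equation, Δv = v_e · ln(193,300/30,753.6) = 4490.0 × ln(6.285) = 4490.0 × 1.8382 ≈ 8254 m/s.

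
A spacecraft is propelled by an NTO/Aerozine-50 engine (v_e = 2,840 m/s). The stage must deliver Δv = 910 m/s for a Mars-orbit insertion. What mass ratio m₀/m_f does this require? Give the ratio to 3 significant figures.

From the ideal rocket equation, m₀/m_f = exp(Δv / v_e) = exp(910 / 2840.0) = exp(0.3204) = 1.3777.

mass ratio ≈ 1.38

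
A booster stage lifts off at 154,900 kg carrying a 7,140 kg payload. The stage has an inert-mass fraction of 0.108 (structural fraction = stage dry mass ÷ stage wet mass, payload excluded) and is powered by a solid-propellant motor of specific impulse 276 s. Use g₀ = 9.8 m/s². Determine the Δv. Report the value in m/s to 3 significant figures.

Δv ≈ 5150 m/s

Stage wet mass = m₀ − payload = 154,900 − 7,140 = 147,760 kg.
Stage dry mass = ε × stage wet mass = 0.108 × 147,760 = 15,958.1 kg.
Burnout mass m_f = stage dry + payload = 15,958.1 + 7,140 = 23,098.1 kg.
v_e = Isp · g₀ = 276 × 9.8 = 2704.8 m/s.
Δv = v_e · ln(154,900/23,098.1) = 2704.8 × ln(6.706) = 2704.8 × 1.9030 ≈ 5147 m/s.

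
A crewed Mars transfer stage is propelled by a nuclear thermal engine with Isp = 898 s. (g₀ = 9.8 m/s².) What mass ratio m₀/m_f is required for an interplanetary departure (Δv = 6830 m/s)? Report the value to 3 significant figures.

v_e = Isp · g₀ = 898 × 9.8 = 8800.4 m/s.
m₀/m_f = exp(Δv / v_e) = exp(6830 / 8800.4) = exp(0.7761) = 2.1730.

mass ratio ≈ 2.17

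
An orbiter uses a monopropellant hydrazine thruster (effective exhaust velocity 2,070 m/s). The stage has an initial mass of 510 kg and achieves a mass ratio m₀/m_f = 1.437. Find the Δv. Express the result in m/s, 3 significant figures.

Δv ≈ 750 m/s

Δv = v_e · ln(1.437) = 2070.0 × 0.3626 ≈ 750.5 m/s.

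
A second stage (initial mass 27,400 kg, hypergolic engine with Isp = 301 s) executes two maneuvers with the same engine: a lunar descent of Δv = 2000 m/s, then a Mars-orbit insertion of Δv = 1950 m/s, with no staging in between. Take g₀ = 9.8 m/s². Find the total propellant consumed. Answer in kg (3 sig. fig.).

v_e = Isp · g₀ = 301 × 9.8 = 2949.8 m/s.
After the first burn: m = 27400 × exp(−2000/2949.8) = 27400 × 0.50763 = 13,909.1 kg.
After the second burn: m = 13,909.1 × exp(−1950/2949.8) = 13,909.1 × 0.51630 = 7,181.27 kg.
Total propellant = m₀ − m_final = 27400 − 7,181.27 = 20,218.73 kg.

total propellant consumed ≈ 20200 kg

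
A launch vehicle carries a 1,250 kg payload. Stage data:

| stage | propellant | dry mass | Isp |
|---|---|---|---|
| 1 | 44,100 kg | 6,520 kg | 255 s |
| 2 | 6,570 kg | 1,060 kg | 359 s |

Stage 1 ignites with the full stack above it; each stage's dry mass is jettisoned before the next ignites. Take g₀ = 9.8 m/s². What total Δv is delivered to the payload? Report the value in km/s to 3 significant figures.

Ignition mass of stage 1 = 44,100+6,520 + 6,570+1,060 + 1,250 = 59,500 kg.
Stage 1: m₀ = 59,500 kg, m_f = 59,500 − 44,100 = 15,400 kg; Δv = 255×9.8×ln(3.864) = 2499.0×1.3516 ≈ 3378 m/s.
Stage 2: m₀ = 8,880 kg, m_f = 8,880 − 6,570 = 2,310 kg; Δv = 359×9.8×ln(3.844) = 3518.2×1.3466 ≈ 4737 m/s.
Total Δv = 3378 + 4737 = 8115 m/s.

Δv ≈ 8.12 km/s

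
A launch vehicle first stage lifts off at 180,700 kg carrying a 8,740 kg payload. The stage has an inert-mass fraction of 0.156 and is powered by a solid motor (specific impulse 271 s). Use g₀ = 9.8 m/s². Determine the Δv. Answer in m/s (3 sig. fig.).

Stage wet mass = m₀ − payload = 180,700 − 8,740 = 171,960 kg.
Stage dry mass = ε × stage wet mass = 0.156 × 171,960 = 26,825.8 kg.
Burnout mass m_f = stage dry + payload = 26,825.8 + 8,740 = 35,565.8 kg.
v_e = Isp · g₀ = 271 × 9.8 = 2655.8 m/s.
Δv = v_e · ln(180,700/35,565.8) = 2655.8 × ln(5.081) = 2655.8 × 1.6255 ≈ 4317 m/s.

Δv ≈ 4320 m/s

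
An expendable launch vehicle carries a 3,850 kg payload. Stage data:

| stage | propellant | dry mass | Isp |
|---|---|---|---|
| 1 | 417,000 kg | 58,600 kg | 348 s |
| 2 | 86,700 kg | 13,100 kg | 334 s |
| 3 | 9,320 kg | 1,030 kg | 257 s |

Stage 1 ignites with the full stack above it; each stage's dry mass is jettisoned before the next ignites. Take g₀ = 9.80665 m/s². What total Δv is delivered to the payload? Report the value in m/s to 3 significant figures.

Ignition mass of stage 1 = 417,000+58,600 + 86,700+13,100 + 9,320+1,030 + 3,850 = 589,600 kg.
Stage 1: m₀ = 589,600 kg, m_f = 589,600 − 417,000 = 172,600 kg; Δv = 348×9.80665×ln(3.416) = 3412.7×1.2285 ≈ 4192 m/s.
Stage 2: m₀ = 114,000 kg, m_f = 114,000 − 86,700 = 27,300 kg; Δv = 334×9.80665×ln(4.176) = 3275.4×1.4293 ≈ 4682 m/s.
Stage 3: m₀ = 14,200 kg, m_f = 14,200 − 9,320 = 4,880 kg; Δv = 257×9.80665×ln(2.91) = 2520.3×1.0681 ≈ 2692 m/s.
Total Δv = 4192 + 4682 + 2692 = 11566 m/s.

Δv ≈ 11600 m/s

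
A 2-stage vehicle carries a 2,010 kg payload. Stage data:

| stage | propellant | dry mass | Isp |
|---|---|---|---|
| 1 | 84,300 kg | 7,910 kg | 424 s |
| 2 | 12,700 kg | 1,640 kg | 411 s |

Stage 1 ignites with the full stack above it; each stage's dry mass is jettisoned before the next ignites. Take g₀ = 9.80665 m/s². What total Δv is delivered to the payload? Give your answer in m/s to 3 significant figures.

Ignition mass of stage 1 = 84,300+7,910 + 12,700+1,640 + 2,010 = 108,560 kg.
Stage 1: m₀ = 108,560 kg, m_f = 108,560 − 84,300 = 24,260 kg; Δv = 424×9.80665×ln(4.475) = 4158.0×1.4985 ≈ 6231 m/s.
Stage 2: m₀ = 16,350 kg, m_f = 16,350 − 12,700 = 3,650 kg; Δv = 411×9.80665×ln(4.479) = 4030.5×1.4995 ≈ 6044 m/s.
Total Δv = 6231 + 6044 = 12275 m/s.

Δv ≈ 12300 m/s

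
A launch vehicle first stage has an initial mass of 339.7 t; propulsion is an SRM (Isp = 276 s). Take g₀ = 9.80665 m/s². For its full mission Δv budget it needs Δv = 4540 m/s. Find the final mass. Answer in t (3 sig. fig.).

v_e = Isp · g₀ = 276 × 9.80665 = 2706.6 m/s.
m₀/m_f = exp(Δv / v_e) = exp(4540 / 2706.6) = exp(1.6774) = 5.3514.
m_f = m₀ / 5.3514 = 339.7 / 5.3514 = 63.4787 t.

final mass ≈ 63.5 t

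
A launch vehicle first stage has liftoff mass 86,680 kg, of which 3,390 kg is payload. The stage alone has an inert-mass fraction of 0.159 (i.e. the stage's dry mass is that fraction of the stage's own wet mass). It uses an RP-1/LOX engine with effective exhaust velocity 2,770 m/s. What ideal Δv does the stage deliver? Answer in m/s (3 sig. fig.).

Stage wet mass = m₀ − payload = 86,680 − 3,390 = 83,290 kg.
Stage dry mass = ε × stage wet mass = 0.159 × 83,290 = 13,243.1 kg.
Burnout mass m_f = stage dry + payload = 13,243.1 + 3,390 = 16,633.1 kg.
Using Δv = v_e ln(m₀/m_f): Δv = v_e · ln(86,680/16,633.1) = 2770.0 × ln(5.211) = 2770.0 × 1.6508 ≈ 4573 m/s.

Δv ≈ 4570 m/s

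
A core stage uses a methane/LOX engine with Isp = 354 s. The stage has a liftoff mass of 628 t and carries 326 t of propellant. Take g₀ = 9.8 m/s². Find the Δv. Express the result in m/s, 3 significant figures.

v_e = Isp · g₀ = 354 × 9.8 = 3469.2 m/s.
m_f = m₀ − m_prop = 628 − 326 = 302 t.
Δv = v_e · ln(m₀/m_f) = 3469.2 × ln(2.079) = 3469.2 × 0.7321 ≈ 2539.8 m/s.

Δv ≈ 2540 m/s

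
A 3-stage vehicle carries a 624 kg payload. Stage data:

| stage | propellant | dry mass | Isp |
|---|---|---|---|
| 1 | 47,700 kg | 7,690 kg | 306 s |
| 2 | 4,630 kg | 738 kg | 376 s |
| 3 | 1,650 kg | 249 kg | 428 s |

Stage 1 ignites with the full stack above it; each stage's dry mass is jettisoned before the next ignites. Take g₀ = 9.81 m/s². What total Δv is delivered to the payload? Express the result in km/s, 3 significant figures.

Ignition mass of stage 1 = 47,700+7,690 + 4,630+738 + 1,650+249 + 624 = 63,281 kg.
Stage 1: m₀ = 63,281 kg, m_f = 63,281 − 47,700 = 15,581 kg; Δv = 306×9.81×ln(4.061) = 3001.9×1.4015 ≈ 4207 m/s.
Stage 2: m₀ = 7,891 kg, m_f = 7,891 − 4,630 = 3,261 kg; Δv = 376×9.81×ln(2.42) = 3688.6×0.8837 ≈ 3260 m/s.
Stage 3: m₀ = 2,523 kg, m_f = 2,523 − 1,650 = 873 kg; Δv = 428×9.81×ln(2.89) = 4198.7×1.0613 ≈ 4456 m/s.
Total Δv = 4207 + 3260 + 4456 = 11923 m/s.

Δv ≈ 11.9 km/s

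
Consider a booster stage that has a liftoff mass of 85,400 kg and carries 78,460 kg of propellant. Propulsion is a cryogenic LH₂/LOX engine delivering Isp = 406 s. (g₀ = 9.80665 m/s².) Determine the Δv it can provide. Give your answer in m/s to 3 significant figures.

Δv ≈ 9990 m/s

v_e = Isp · g₀ = 406 × 9.80665 = 3981.5 m/s.
m_f = m₀ − m_prop = 85,400 − 78,460 = 6,940 kg.
Δv = v_e · ln(m₀/m_f) = 3981.5 × ln(12.31) = 3981.5 × 2.5100 ≈ 9993.7 m/s.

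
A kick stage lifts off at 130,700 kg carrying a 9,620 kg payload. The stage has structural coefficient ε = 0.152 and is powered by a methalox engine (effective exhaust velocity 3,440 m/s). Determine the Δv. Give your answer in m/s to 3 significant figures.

Δv ≈ 5300 m/s

Stage wet mass = m₀ − payload = 130,700 − 9,620 = 121,080 kg.
Stage dry mass = ε × stage wet mass = 0.152 × 121,080 = 18,404.2 kg.
Burnout mass m_f = stage dry + payload = 18,404.2 + 9,620 = 28,024.2 kg.
Rocket equation: Δv = v_e · ln(130,700/28,024.2) = 3440.0 × ln(4.664) = 3440.0 × 1.5398 ≈ 5297 m/s.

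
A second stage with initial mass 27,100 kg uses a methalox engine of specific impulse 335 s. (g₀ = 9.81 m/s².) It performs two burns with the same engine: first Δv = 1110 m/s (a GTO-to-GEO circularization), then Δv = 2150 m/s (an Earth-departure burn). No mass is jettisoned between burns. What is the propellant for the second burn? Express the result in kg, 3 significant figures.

v_e = Isp · g₀ = 335 × 9.81 = 3286.4 m/s.
After the first burn: m = 27100 × exp(−1110/3286.4) = 27100 × 0.71337 = 19,332.3 kg.
After the second burn: m = 19,332.3 × exp(−2150/3286.4) = 19,332.3 × 0.51985 = 10,049.9 kg.
Second-burn propellant = 19,332.3 − 10,049.9 = 9,282.4 kg.

propellant for the second burn ≈ 9280 kg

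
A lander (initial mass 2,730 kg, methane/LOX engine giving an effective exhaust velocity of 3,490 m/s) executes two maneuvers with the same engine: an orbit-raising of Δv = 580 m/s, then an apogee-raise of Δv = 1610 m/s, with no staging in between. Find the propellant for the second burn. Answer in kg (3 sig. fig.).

propellant for the second burn ≈ 854 kg

After the first burn: m = 2730 × exp(−580/3490.0) = 2730 × 0.84689 = 2,312.01 kg.
After the second burn: m = 2,312.01 × exp(−1610/3490.0) = 2,312.01 × 0.63045 = 1,457.61 kg.
Second-burn propellant = 2,312.01 − 1,457.61 = 854.4 kg.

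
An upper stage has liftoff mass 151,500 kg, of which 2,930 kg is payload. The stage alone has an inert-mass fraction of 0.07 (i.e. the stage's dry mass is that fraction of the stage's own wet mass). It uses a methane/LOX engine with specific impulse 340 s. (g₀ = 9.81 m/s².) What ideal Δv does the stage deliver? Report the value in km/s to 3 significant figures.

Δv ≈ 8.11 km/s

Stage wet mass = m₀ − payload = 151,500 − 2,930 = 148,570 kg.
Stage dry mass = ε × stage wet mass = 0.07 × 148,570 = 10,399.9 kg.
Burnout mass m_f = stage dry + payload = 10,399.9 + 2,930 = 13,329.9 kg.
v_e = Isp · g₀ = 340 × 9.81 = 3335.4 m/s.
By the Tsiolkovsky rocket equation, Δv = v_e · ln(151,500/13,329.9) = 3335.4 × ln(11.37) = 3335.4 × 2.4306 ≈ 8107 m/s.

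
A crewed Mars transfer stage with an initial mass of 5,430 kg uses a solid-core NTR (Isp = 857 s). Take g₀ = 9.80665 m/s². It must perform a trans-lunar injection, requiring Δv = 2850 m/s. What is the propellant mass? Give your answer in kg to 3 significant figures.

v_e = Isp · g₀ = 857 × 9.80665 = 8404.3 m/s.
m₀/m_f = exp(Δv / v_e) = exp(2850 / 8404.3) = exp(0.3391) = 1.4037.
m_f = 5,430 / 1.4037 = 3,868.35 kg, so propellant = m₀ − m_f = 5,430 − 3,868.35 = 1,561.65 kg.

propellant mass ≈ 1560 kg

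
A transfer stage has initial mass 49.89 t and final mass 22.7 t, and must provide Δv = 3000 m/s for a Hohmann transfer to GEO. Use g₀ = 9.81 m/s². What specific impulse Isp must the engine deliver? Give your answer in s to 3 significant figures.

ln(m₀/m_f) = ln(49890/22700) = ln(2.198) = 0.7875.
v_e = Δv / ln(m₀/m_f) = 3000 / 0.7875 = 3809.7 m/s.
Isp = v_e / g₀ = 3809.7 / 9.81 = 388.4 s.

Isp ≈ 388 s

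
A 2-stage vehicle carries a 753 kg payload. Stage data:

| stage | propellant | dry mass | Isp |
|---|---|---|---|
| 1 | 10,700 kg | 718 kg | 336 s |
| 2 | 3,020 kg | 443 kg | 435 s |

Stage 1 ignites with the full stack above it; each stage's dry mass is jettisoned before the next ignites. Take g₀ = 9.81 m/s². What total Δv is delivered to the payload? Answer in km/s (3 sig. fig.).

Ignition mass of stage 1 = 10,700+718 + 3,020+443 + 753 = 15,634 kg.
Stage 1: m₀ = 15,634 kg, m_f = 15,634 − 10,700 = 4,934 kg; Δv = 336×9.81×ln(3.169) = 3296.2×1.1533 ≈ 3801 m/s.
Stage 2: m₀ = 4,216 kg, m_f = 4,216 − 3,020 = 1,196 kg; Δv = 435×9.81×ln(3.525) = 4267.4×1.2599 ≈ 5376 m/s.
Total Δv = 3801 + 5376 = 9177 m/s.

Δv ≈ 9.18 km/s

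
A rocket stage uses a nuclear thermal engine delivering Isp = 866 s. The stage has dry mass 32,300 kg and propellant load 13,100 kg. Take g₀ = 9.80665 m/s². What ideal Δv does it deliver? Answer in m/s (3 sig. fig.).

Δv ≈ 2890 m/s

v_e = Isp · g₀ = 866 × 9.80665 = 8492.6 m/s.
m₀ = m_dry + m_prop = 32,300 + 13,100 = 45,400 kg.
Δv = v_e · ln(m₀/m_f) = 8492.6 × ln(1.406) = 8492.6 × 0.3404 ≈ 2891.2 m/s.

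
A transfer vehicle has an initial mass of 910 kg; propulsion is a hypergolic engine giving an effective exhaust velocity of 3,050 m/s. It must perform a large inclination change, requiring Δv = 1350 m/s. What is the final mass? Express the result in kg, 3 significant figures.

final mass ≈ 585 kg

By the Tsiolkovsky rocket equation, m₀/m_f = exp(Δv / v_e) = exp(1350 / 3050.0) = exp(0.4426) = 1.5568.
m_f = m₀ / 1.5568 = 910 / 1.5568 = 584.532 kg.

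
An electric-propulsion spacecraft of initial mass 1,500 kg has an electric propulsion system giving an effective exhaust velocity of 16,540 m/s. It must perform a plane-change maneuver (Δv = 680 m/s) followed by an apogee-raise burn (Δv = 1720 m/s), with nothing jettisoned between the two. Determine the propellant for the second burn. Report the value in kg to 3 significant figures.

After the first burn: m = 1500 × exp(−680/16540.0) = 1500 × 0.95972 = 1,439.58 kg.
After the second burn: m = 1,439.58 × exp(−1720/16540.0) = 1,439.58 × 0.90123 = 1,297.39 kg.
Second-burn propellant = 1,439.58 − 1,297.39 = 142.19 kg.

propellant for the second burn ≈ 142 kg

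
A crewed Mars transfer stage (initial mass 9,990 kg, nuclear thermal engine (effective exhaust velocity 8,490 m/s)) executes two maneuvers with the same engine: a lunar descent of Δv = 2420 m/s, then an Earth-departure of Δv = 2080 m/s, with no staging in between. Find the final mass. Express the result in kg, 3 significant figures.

After the first burn: m = 9990 × exp(−2420/8490.0) = 9990 × 0.75198 = 7,512.28 kg.
After the second burn: m = 7,512.28 × exp(−2080/8490.0) = 7,512.28 × 0.78271 = 5,879.94 kg.

final mass ≈ 5880 kg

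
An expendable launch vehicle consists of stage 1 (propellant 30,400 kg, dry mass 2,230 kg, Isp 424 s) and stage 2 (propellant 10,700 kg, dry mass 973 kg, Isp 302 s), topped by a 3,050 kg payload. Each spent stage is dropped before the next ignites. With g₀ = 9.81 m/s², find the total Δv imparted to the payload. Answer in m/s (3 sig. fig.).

Ignition mass of stage 1 = 30,400+2,230 + 10,700+973 + 3,050 = 47,353 kg.
Stage 1: m₀ = 47,353 kg, m_f = 47,353 − 30,400 = 16,953 kg; Δv = 424×9.81×ln(2.793) = 4159.4×1.0272 ≈ 4273 m/s.
Stage 2: m₀ = 14,723 kg, m_f = 14,723 − 10,700 = 4,023 kg; Δv = 302×9.81×ln(3.66) = 2962.6×1.2974 ≈ 3844 m/s.
Total Δv = 4273 + 3844 = 8117 m/s.

Δv ≈ 8120 m/s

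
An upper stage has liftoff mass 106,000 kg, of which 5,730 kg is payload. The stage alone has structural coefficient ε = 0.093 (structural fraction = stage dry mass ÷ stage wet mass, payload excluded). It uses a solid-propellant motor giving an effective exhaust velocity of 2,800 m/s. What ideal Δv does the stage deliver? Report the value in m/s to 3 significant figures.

Stage wet mass = m₀ − payload = 106,000 − 5,730 = 100,270 kg.
Stage dry mass = ε × stage wet mass = 0.093 × 100,270 = 9,325.11 kg.
Burnout mass m_f = stage dry + payload = 9,325.11 + 5,730 = 15,055.11 kg.
Δv = v_e · ln(106,000/15,055.11) = 2800.0 × ln(7.041) = 2800.0 × 1.9517 ≈ 5465 m/s.

Δv ≈ 5460 m/s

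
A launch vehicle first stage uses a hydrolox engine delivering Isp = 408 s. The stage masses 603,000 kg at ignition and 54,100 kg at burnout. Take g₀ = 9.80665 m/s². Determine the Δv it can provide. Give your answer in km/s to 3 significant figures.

Δv ≈ 9.65 km/s

v_e = Isp · g₀ = 408 × 9.80665 = 4001.1 m/s.
Rocket equation: Δv = v_e · ln(m₀/m_f) = 4001.1 × ln(11.15) = 4001.1 × 2.4111 ≈ 9647.0 m/s.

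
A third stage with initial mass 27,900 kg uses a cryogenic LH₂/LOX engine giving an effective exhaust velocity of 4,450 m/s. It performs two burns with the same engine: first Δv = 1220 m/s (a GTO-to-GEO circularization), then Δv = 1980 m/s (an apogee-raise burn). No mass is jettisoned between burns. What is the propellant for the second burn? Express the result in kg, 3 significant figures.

After the first burn: m = 27900 × exp(−1220/4450.0) = 27900 × 0.76021 = 21,209.9 kg.
After the second burn: m = 21,209.9 × exp(−1980/4450.0) = 21,209.9 × 0.64086 = 13,592.6 kg.
Second-burn propellant = 21,209.9 − 13,592.6 = 7,617.3 kg.

propellant for the second burn ≈ 7620 kg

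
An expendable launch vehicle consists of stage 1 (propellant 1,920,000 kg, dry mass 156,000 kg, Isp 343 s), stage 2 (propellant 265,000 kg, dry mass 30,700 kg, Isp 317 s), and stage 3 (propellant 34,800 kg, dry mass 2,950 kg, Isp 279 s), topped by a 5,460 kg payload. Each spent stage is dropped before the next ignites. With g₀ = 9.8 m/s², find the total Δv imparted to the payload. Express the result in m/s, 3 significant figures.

Ignition mass of stage 1 = 1,920,000+156,000 + 265,000+30,700 + 34,800+2,950 + 5,460 = 2,414,910 kg.
Stage 1: m₀ = 2,414,910 kg, m_f = 2,414,910 − 1,920,000 = 494,910 kg; Δv = 343×9.8×ln(4.879) = 3361.4×1.5850 ≈ 5328 m/s.
Stage 2: m₀ = 338,910 kg, m_f = 338,910 − 265,000 = 73,910 kg; Δv = 317×9.8×ln(4.585) = 3106.6×1.5229 ≈ 4731 m/s.
Stage 3: m₀ = 43,210 kg, m_f = 43,210 − 34,800 = 8,410 kg; Δv = 279×9.8×ln(5.138) = 2734.2×1.6367 ≈ 4475 m/s.
Total Δv = 5328 + 4731 + 4475 = 14534 m/s.

Δv ≈ 14500 m/s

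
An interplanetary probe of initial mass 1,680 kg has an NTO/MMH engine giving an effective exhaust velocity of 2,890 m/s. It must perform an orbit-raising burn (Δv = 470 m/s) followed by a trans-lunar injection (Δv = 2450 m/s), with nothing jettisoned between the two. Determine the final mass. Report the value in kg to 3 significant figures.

After the first burn: m = 1680 × exp(−470/2890.0) = 1680 × 0.84991 = 1,427.85 kg.
After the second burn: m = 1,427.85 × exp(−2450/2890.0) = 1,427.85 × 0.42838 = 611.662 kg.

final mass ≈ 612 kg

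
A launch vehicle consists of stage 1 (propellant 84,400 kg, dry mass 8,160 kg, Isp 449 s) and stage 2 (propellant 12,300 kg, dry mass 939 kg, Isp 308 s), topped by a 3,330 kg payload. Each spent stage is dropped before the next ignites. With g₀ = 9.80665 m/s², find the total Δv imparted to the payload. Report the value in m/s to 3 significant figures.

Δv ≈ 10600 m/s

Ignition mass of stage 1 = 84,400+8,160 + 12,300+939 + 3,330 = 109,129 kg.
Stage 1: m₀ = 109,129 kg, m_f = 109,129 − 84,400 = 24,729 kg; Δv = 449×9.80665×ln(4.413) = 4403.2×1.4846 ≈ 6537 m/s.
Stage 2: m₀ = 16,569 kg, m_f = 16,569 − 12,300 = 4,269 kg; Δv = 308×9.80665×ln(3.881) = 3020.4×1.3562 ≈ 4096 m/s.
Total Δv = 6537 + 4096 = 10633 m/s.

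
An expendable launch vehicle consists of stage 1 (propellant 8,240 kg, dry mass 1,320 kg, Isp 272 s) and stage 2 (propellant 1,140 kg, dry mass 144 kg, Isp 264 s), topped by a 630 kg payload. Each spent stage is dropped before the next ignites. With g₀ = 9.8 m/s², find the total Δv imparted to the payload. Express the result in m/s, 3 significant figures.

Δv ≈ 5720 m/s

Ignition mass of stage 1 = 8,240+1,320 + 1,140+144 + 630 = 11,474 kg.
Stage 1: m₀ = 11,474 kg, m_f = 11,474 − 8,240 = 3,234 kg; Δv = 272×9.8×ln(3.548) = 2665.6×1.2664 ≈ 3376 m/s.
Stage 2: m₀ = 1,914 kg, m_f = 1,914 − 1,140 = 774 kg; Δv = 264×9.8×ln(2.473) = 2587.2×0.9054 ≈ 2342 m/s.
Total Δv = 3376 + 2342 = 5718 m/s.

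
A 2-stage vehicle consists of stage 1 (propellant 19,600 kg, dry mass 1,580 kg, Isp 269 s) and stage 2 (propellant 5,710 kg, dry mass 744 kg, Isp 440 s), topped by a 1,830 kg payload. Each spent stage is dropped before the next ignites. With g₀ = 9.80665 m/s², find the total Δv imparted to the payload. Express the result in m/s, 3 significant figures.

Δv ≈ 7930 m/s

Ignition mass of stage 1 = 19,600+1,580 + 5,710+744 + 1,830 = 29,464 kg.
Stage 1: m₀ = 29,464 kg, m_f = 29,464 − 19,600 = 9,864 kg; Δv = 269×9.80665×ln(2.987) = 2638.0×1.0943 ≈ 2887 m/s.
Stage 2: m₀ = 8,284 kg, m_f = 8,284 − 5,710 = 2,574 kg; Δv = 440×9.80665×ln(3.218) = 4314.9×1.1689 ≈ 5044 m/s.
Total Δv = 2887 + 5044 = 7931 m/s.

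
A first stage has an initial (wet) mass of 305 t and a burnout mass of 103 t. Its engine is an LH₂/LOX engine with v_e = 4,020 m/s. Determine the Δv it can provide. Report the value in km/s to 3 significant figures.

Δv = v_e · ln(m₀/m_f) = 4020.0 × ln(2.961) = 4020.0 × 1.0856 ≈ 4364.0 m/s.

Δv ≈ 4.36 km/s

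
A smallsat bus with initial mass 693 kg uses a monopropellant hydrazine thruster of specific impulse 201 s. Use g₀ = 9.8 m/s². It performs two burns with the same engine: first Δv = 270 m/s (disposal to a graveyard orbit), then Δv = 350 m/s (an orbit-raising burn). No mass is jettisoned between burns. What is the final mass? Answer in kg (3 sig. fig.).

v_e = Isp · g₀ = 201 × 9.8 = 1969.8 m/s.
After the first burn: m = 693 × exp(−270/1969.8) = 693 × 0.87191 = 604.234 kg.
After the second burn: m = 604.234 × exp(−350/1969.8) = 604.234 × 0.83721 = 505.871 kg.

final mass ≈ 506 kg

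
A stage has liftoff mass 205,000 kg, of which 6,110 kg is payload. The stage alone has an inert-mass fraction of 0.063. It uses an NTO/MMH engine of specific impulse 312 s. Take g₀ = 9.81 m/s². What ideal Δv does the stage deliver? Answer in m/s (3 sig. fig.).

Δv ≈ 7340 m/s

Stage wet mass = m₀ − payload = 205,000 − 6,110 = 198,890 kg.
Stage dry mass = ε × stage wet mass = 0.063 × 198,890 = 12,530.1 kg.
Burnout mass m_f = stage dry + payload = 12,530.1 + 6,110 = 18,640.1 kg.
v_e = Isp · g₀ = 312 × 9.81 = 3060.7 m/s.
By the Tsiolkovsky rocket equation, Δv = v_e · ln(205,000/18,640.1) = 3060.7 × ln(11) = 3060.7 × 2.3977 ≈ 7339 m/s.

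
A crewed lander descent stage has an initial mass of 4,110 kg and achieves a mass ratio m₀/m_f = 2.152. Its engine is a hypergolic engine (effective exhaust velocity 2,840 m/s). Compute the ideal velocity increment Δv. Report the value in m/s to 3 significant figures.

Δv ≈ 2180 m/s

Δv = v_e · ln(2.152) = 2840.0 × 0.7664 ≈ 2176.6 m/s.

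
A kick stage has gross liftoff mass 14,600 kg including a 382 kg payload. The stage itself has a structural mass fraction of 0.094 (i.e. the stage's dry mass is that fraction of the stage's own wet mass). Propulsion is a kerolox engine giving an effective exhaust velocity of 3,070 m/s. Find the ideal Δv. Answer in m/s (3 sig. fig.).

Stage wet mass = m₀ − payload = 14,600 − 382 = 14,218 kg.
Stage dry mass = ε × stage wet mass = 0.094 × 14,218 = 1,336.49 kg.
Burnout mass m_f = stage dry + payload = 1,336.49 + 382 = 1,718.49 kg.
Δv = v_e · ln(14,600/1,718.49) = 3070.0 × ln(8.496) = 3070.0 × 2.1396 ≈ 6568 m/s.

Δv ≈ 6570 m/s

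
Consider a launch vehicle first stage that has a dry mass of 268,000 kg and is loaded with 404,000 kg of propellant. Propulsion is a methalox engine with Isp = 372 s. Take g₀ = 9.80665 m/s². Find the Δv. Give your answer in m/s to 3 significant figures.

Δv ≈ 3350 m/s

v_e = Isp · g₀ = 372 × 9.80665 = 3648.1 m/s.
m₀ = m_dry + m_prop = 268,000 + 404,000 = 672,000 kg.
Δv = v_e · ln(m₀/m_f) = 3648.1 × ln(2.507) = 3648.1 × 0.9193 ≈ 3353.6 m/s.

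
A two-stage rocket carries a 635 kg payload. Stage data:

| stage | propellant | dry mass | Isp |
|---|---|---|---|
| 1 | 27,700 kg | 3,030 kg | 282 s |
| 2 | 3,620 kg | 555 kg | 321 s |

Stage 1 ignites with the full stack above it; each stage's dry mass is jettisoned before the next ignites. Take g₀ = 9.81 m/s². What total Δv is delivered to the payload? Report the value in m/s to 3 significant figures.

Δv ≈ 8580 m/s

Ignition mass of stage 1 = 27,700+3,030 + 3,620+555 + 635 = 35,540 kg.
Stage 1: m₀ = 35,540 kg, m_f = 35,540 − 27,700 = 7,840 kg; Δv = 282×9.81×ln(4.533) = 2766.4×1.5114 ≈ 4181 m/s.
Stage 2: m₀ = 4,810 kg, m_f = 4,810 − 3,620 = 1,190 kg; Δv = 321×9.81×ln(4.042) = 3149.0×1.3967 ≈ 4398 m/s.
Total Δv = 4181 + 4398 = 8579 m/s.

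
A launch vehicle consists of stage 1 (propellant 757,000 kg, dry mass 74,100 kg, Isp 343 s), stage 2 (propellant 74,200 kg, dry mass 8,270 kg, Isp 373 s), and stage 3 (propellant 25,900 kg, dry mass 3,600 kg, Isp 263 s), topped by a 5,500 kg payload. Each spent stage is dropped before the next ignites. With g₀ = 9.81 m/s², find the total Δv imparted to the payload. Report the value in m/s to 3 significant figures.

Ignition mass of stage 1 = 757,000+74,100 + 74,200+8,270 + 25,900+3,600 + 5,500 = 948,570 kg.
Stage 1: m₀ = 948,570 kg, m_f = 948,570 − 757,000 = 191,570 kg; Δv = 343×9.81×ln(4.952) = 3364.8×1.5997 ≈ 5383 m/s.
Stage 2: m₀ = 117,470 kg, m_f = 117,470 − 74,200 = 43,270 kg; Δv = 373×9.81×ln(2.715) = 3659.1×0.9987 ≈ 3654 m/s.
Stage 3: m₀ = 35,000 kg, m_f = 35,000 − 25,900 = 9,100 kg; Δv = 263×9.81×ln(3.846) = 2580.0×1.3471 ≈ 3475 m/s.
Total Δv = 5383 + 3654 + 3475 = 12512 m/s.

Δv ≈ 12500 m/s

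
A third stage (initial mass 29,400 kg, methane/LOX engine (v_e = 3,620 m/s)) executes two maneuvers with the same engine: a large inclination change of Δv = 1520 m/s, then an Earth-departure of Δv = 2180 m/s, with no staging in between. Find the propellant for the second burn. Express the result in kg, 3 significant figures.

After the first burn: m = 29400 × exp(−1520/3620.0) = 29400 × 0.65712 = 19,319.3 kg.
After the second burn: m = 19,319.3 × exp(−2180/3620.0) = 19,319.3 × 0.54760 = 10,579.2 kg.
Second-burn propellant = 19,319.3 − 10,579.2 = 8,740.1 kg.

propellant for the second burn ≈ 8740 kg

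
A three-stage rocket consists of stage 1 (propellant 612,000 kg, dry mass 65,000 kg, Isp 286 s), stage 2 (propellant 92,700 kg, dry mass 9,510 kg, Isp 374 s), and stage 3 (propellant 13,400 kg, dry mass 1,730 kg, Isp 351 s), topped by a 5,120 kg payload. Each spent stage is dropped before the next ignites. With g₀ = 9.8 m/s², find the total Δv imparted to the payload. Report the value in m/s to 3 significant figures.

Δv ≈ 13000 m/s

Ignition mass of stage 1 = 612,000+65,000 + 92,700+9,510 + 13,400+1,730 + 5,120 = 799,460 kg.
Stage 1: m₀ = 799,460 kg, m_f = 799,460 − 612,000 = 187,460 kg; Δv = 286×9.8×ln(4.265) = 2802.8×1.4504 ≈ 4065 m/s.
Stage 2: m₀ = 122,460 kg, m_f = 122,460 − 92,700 = 29,760 kg; Δv = 374×9.8×ln(4.115) = 3665.2×1.4146 ≈ 5185 m/s.
Stage 3: m₀ = 20,250 kg, m_f = 20,250 − 13,400 = 6,850 kg; Δv = 351×9.8×ln(2.956) = 3439.8×1.0839 ≈ 3728 m/s.
Total Δv = 4065 + 5185 + 3728 = 12978 m/s.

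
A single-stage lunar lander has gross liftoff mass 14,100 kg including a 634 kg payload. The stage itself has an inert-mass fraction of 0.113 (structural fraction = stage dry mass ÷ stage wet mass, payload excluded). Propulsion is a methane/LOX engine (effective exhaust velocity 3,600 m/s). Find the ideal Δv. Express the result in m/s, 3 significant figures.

Stage wet mass = m₀ − payload = 14,100 − 634 = 13,466 kg.
Stage dry mass = ε × stage wet mass = 0.113 × 13,466 = 1,521.66 kg.
Burnout mass m_f = stage dry + payload = 1,521.66 + 634 = 2,155.66 kg.
Δv = v_e · ln(14,100/2,155.66) = 3600.0 × ln(6.541) = 3600.0 × 1.8781 ≈ 6761 m/s.

Δv ≈ 6760 m/s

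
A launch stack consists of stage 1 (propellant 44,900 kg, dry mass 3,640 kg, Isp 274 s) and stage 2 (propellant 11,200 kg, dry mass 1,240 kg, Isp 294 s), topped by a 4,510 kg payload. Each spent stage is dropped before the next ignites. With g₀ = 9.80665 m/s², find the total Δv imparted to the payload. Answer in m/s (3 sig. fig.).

Ignition mass of stage 1 = 44,900+3,640 + 11,200+1,240 + 4,510 = 65,490 kg.
Stage 1: m₀ = 65,490 kg, m_f = 65,490 − 44,900 = 20,590 kg; Δv = 274×9.80665×ln(3.181) = 2687.0×1.1571 ≈ 3109 m/s.
Stage 2: m₀ = 16,950 kg, m_f = 16,950 − 11,200 = 5,750 kg; Δv = 294×9.80665×ln(2.948) = 2883.2×1.0811 ≈ 3117 m/s.
Total Δv = 3109 + 3117 = 6226 m/s.

Δv ≈ 6230 m/s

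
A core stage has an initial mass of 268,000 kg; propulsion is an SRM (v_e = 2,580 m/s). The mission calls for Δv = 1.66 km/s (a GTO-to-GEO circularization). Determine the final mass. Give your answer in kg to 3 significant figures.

final mass ≈ 141000 kg

m₀/m_f = exp(Δv / v_e) = exp(1660 / 2580.0) = exp(0.6434) = 1.9030.
m_f = m₀ / 1.9030 = 268,000 / 1.9030 = 140,830 kg.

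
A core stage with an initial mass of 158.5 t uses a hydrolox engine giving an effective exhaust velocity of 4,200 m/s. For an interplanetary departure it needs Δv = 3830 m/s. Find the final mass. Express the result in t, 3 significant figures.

Rocket equation: m₀/m_f = exp(Δv / v_e) = exp(3830 / 4200.0) = exp(0.9119) = 2.4891.
m_f = m₀ / 2.4891 = 158.5 / 2.4891 = 63.6776 t.

final mass ≈ 63.7 t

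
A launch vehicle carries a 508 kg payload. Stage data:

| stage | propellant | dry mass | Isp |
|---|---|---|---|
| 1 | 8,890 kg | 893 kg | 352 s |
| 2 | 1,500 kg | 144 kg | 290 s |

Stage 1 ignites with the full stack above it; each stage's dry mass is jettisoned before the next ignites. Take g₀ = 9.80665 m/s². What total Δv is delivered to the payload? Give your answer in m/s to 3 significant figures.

Δv ≈ 8110 m/s

Ignition mass of stage 1 = 8,890+893 + 1,500+144 + 508 = 11,935 kg.
Stage 1: m₀ = 11,935 kg, m_f = 11,935 − 8,890 = 3,045 kg; Δv = 352×9.80665×ln(3.92) = 3451.9×1.3660 ≈ 4715 m/s.
Stage 2: m₀ = 2,152 kg, m_f = 2,152 − 1,500 = 652 kg; Δv = 290×9.80665×ln(3.301) = 2843.9×1.1941 ≈ 3396 m/s.
Total Δv = 4715 + 3396 = 8111 m/s.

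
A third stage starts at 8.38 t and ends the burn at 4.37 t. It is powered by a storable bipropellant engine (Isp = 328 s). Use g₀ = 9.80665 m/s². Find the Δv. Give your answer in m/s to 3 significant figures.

Δv ≈ 2090 m/s

v_e = Isp · g₀ = 328 × 9.80665 = 3216.6 m/s.
Δv = v_e · ln(m₀/m_f) = 3216.6 × ln(1.918) = 3216.6 × 0.6511 ≈ 2094.3 m/s.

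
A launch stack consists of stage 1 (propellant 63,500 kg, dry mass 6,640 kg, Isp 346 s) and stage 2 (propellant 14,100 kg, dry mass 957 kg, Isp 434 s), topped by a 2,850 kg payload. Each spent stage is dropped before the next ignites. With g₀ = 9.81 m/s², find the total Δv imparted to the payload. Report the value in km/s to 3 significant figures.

Δv ≈ 10.9 km/s

Ignition mass of stage 1 = 63,500+6,640 + 14,100+957 + 2,850 = 88,047 kg.
Stage 1: m₀ = 88,047 kg, m_f = 88,047 − 63,500 = 24,547 kg; Δv = 346×9.81×ln(3.587) = 3394.3×1.2773 ≈ 4335 m/s.
Stage 2: m₀ = 17,907 kg, m_f = 17,907 − 14,100 = 3,807 kg; Δv = 434×9.81×ln(4.704) = 4257.5×1.5484 ≈ 6592 m/s.
Total Δv = 4335 + 6592 = 10927 m/s.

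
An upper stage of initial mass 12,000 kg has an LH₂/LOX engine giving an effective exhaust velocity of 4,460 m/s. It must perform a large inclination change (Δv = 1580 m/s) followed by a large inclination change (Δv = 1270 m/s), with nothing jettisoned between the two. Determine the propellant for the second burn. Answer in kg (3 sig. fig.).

After the first burn: m = 12000 × exp(−1580/4460.0) = 12000 × 0.70169 = 8,420.28 kg.
After the second burn: m = 8,420.28 × exp(−1270/4460.0) = 8,420.28 × 0.75220 = 6,333.73 kg.
Second-burn propellant = 8,420.28 − 6,333.73 = 2,086.55 kg.

propellant for the second burn ≈ 2090 kg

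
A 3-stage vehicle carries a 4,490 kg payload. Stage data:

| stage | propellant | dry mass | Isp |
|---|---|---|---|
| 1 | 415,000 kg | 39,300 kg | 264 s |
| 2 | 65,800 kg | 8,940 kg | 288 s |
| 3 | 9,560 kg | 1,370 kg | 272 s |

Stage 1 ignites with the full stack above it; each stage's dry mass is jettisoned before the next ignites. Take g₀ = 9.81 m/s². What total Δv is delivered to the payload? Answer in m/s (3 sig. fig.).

Ignition mass of stage 1 = 415,000+39,300 + 65,800+8,940 + 9,560+1,370 + 4,490 = 544,460 kg.
Stage 1: m₀ = 544,460 kg, m_f = 544,460 − 415,000 = 129,460 kg; Δv = 264×9.81×ln(4.206) = 2589.8×1.4364 ≈ 3720 m/s.
Stage 2: m₀ = 90,160 kg, m_f = 90,160 − 65,800 = 24,360 kg; Δv = 288×9.81×ln(3.701) = 2825.3×1.3086 ≈ 3697 m/s.
Stage 3: m₀ = 15,420 kg, m_f = 15,420 − 9,560 = 5,860 kg; Δv = 272×9.81×ln(2.631) = 2668.3×0.9675 ≈ 2582 m/s.
Total Δv = 3720 + 3697 + 2582 = 9999 m/s.

Δv ≈ 10000 m/s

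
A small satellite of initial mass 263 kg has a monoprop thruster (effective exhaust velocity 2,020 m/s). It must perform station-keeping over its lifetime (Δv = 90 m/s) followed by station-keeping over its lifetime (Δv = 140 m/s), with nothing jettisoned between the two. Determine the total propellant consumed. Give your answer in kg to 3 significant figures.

total propellant consumed ≈ 28.3 kg

After the first burn: m = 263 × exp(−90/2020.0) = 263 × 0.95642 = 251.538 kg.
After the second burn: m = 251.538 × exp(−140/2020.0) = 251.538 × 0.93304 = 234.695 kg.
Total propellant = m₀ − m_final = 263 − 234.695 = 28.305 kg.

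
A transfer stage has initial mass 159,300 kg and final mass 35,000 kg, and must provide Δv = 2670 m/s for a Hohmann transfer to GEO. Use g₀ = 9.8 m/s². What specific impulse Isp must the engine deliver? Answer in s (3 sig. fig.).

ln(m₀/m_f) = ln(159300/35000) = ln(4.551) = 1.5154.
By the Tsiolkovsky rocket equation, v_e = Δv / ln(m₀/m_f) = 2670 / 1.5154 = 1761.9 m/s.
Isp = v_e / g₀ = 1761.9 / 9.8 = 179.8 s.

Isp ≈ 180 s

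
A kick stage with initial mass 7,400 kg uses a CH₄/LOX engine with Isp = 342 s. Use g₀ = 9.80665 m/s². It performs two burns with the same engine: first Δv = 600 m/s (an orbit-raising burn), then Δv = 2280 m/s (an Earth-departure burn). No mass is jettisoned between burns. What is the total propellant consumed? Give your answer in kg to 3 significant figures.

total propellant consumed ≈ 4260 kg

v_e = Isp · g₀ = 342 × 9.80665 = 3353.9 m/s.
After the first burn: m = 7400 × exp(−600/3353.9) = 7400 × 0.83619 = 6,187.81 kg.
After the second burn: m = 6,187.81 × exp(−2280/3353.9) = 6,187.81 × 0.50671 = 3,135.43 kg.
Total propellant = m₀ − m_final = 7400 − 3,135.43 = 4,264.57 kg.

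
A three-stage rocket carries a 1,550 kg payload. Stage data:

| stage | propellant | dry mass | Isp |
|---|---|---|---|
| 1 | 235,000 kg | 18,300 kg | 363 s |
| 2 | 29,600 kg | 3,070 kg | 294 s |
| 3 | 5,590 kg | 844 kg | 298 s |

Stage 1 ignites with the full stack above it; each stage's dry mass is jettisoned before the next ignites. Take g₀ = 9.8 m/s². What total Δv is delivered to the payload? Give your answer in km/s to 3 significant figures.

Δv ≈ 13.0 km/s

Ignition mass of stage 1 = 235,000+18,300 + 29,600+3,070 + 5,590+844 + 1,550 = 293,954 kg.
Stage 1: m₀ = 293,954 kg, m_f = 293,954 − 235,000 = 58,954 kg; Δv = 363×9.8×ln(4.986) = 3557.4×1.6067 ≈ 5716 m/s.
Stage 2: m₀ = 40,654 kg, m_f = 40,654 − 29,600 = 11,054 kg; Δv = 294×9.8×ln(3.678) = 2881.2×1.3023 ≈ 3752 m/s.
Stage 3: m₀ = 7,984 kg, m_f = 7,984 − 5,590 = 2,394 kg; Δv = 298×9.8×ln(3.335) = 2920.4×1.2045 ≈ 3518 m/s.
Total Δv = 5716 + 3752 + 3518 = 12986 m/s.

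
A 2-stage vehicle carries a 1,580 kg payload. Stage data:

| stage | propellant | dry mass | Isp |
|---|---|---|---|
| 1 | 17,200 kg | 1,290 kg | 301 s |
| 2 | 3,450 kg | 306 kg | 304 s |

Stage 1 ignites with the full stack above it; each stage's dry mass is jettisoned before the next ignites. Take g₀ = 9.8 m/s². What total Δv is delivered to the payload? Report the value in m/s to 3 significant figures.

Ignition mass of stage 1 = 17,200+1,290 + 3,450+306 + 1,580 = 23,826 kg.
Stage 1: m₀ = 23,826 kg, m_f = 23,826 − 17,200 = 6,626 kg; Δv = 301×9.8×ln(3.596) = 2949.8×1.2798 ≈ 3775 m/s.
Stage 2: m₀ = 5,336 kg, m_f = 5,336 − 3,450 = 1,886 kg; Δv = 304×9.8×ln(2.829) = 2979.2×1.0400 ≈ 3098 m/s.
Total Δv = 3775 + 3098 = 6873 m/s.

Δv ≈ 6870 m/s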